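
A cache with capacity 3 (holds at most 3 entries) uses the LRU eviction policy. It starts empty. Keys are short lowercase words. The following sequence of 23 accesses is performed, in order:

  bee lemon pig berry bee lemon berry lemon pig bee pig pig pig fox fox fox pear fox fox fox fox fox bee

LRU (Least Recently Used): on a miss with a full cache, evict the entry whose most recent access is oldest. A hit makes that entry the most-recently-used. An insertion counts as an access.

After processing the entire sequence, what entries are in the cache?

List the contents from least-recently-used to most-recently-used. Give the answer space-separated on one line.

Answer: pear fox bee

Derivation:
LRU simulation (capacity=3):
  1. access bee: MISS. Cache (LRU->MRU): [bee]
  2. access lemon: MISS. Cache (LRU->MRU): [bee lemon]
  3. access pig: MISS. Cache (LRU->MRU): [bee lemon pig]
  4. access berry: MISS, evict bee. Cache (LRU->MRU): [lemon pig berry]
  5. access bee: MISS, evict lemon. Cache (LRU->MRU): [pig berry bee]
  6. access lemon: MISS, evict pig. Cache (LRU->MRU): [berry bee lemon]
  7. access berry: HIT. Cache (LRU->MRU): [bee lemon berry]
  8. access lemon: HIT. Cache (LRU->MRU): [bee berry lemon]
  9. access pig: MISS, evict bee. Cache (LRU->MRU): [berry lemon pig]
  10. access bee: MISS, evict berry. Cache (LRU->MRU): [lemon pig bee]
  11. access pig: HIT. Cache (LRU->MRU): [lemon bee pig]
  12. access pig: HIT. Cache (LRU->MRU): [lemon bee pig]
  13. access pig: HIT. Cache (LRU->MRU): [lemon bee pig]
  14. access fox: MISS, evict lemon. Cache (LRU->MRU): [bee pig fox]
  15. access fox: HIT. Cache (LRU->MRU): [bee pig fox]
  16. access fox: HIT. Cache (LRU->MRU): [bee pig fox]
  17. access pear: MISS, evict bee. Cache (LRU->MRU): [pig fox pear]
  18. access fox: HIT. Cache (LRU->MRU): [pig pear fox]
  19. access fox: HIT. Cache (LRU->MRU): [pig pear fox]
  20. access fox: HIT. Cache (LRU->MRU): [pig pear fox]
  21. access fox: HIT. Cache (LRU->MRU): [pig pear fox]
  22. access fox: HIT. Cache (LRU->MRU): [pig pear fox]
  23. access bee: MISS, evict pig. Cache (LRU->MRU): [pear fox bee]
Total: 12 hits, 11 misses, 8 evictions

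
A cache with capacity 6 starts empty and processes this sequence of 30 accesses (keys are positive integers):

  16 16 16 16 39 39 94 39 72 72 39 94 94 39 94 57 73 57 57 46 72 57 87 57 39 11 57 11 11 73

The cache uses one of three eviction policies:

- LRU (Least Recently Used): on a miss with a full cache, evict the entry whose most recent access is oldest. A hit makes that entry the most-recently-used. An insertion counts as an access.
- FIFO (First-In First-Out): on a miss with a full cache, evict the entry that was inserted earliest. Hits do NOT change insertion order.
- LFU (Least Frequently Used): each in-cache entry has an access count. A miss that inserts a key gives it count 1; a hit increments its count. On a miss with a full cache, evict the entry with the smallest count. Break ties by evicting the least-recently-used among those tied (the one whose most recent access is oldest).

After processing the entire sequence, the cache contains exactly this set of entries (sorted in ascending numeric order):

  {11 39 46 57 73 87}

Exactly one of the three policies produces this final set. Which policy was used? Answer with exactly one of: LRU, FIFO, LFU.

Answer: FIFO

Derivation:
Simulating under each policy and comparing final sets:
  LRU: final set = {11 39 57 72 73 87} -> differs
  FIFO: final set = {11 39 46 57 73 87} -> MATCHES target
  LFU: final set = {11 16 39 57 73 94} -> differs
Only FIFO produces the target set.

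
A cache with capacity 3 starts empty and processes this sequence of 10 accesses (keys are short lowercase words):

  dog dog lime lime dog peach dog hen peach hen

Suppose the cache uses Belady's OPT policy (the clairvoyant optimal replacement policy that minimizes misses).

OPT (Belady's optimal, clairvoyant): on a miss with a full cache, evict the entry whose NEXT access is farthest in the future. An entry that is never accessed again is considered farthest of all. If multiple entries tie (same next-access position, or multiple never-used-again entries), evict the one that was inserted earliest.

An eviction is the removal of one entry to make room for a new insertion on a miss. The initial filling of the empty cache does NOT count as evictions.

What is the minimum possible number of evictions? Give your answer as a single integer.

OPT (Belady) simulation (capacity=3):
  1. access dog: MISS. Cache: [dog]
  2. access dog: HIT. Next use of dog: step 5. Cache: [dog]
  3. access lime: MISS. Cache: [dog lime]
  4. access lime: HIT. Next use of lime: never. Cache: [dog lime]
  5. access dog: HIT. Next use of dog: step 7. Cache: [dog lime]
  6. access peach: MISS. Cache: [dog lime peach]
  7. access dog: HIT. Next use of dog: never. Cache: [dog lime peach]
  8. access hen: MISS, evict dog (next use: never). Cache: [lime peach hen]
  9. access peach: HIT. Next use of peach: never. Cache: [lime peach hen]
  10. access hen: HIT. Next use of hen: never. Cache: [lime peach hen]
Total: 6 hits, 4 misses, 1 evictions

Answer: 1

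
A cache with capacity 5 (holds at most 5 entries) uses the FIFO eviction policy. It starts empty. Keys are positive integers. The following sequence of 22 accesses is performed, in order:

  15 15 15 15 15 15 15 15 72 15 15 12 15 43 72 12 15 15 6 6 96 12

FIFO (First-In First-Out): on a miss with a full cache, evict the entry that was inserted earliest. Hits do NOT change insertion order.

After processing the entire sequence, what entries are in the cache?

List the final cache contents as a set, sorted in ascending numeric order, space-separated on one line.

Answer: 6 12 43 72 96

Derivation:
FIFO simulation (capacity=5):
  1. access 15: MISS. Cache (old->new): [15]
  2. access 15: HIT. Cache (old->new): [15]
  3. access 15: HIT. Cache (old->new): [15]
  4. access 15: HIT. Cache (old->new): [15]
  5. access 15: HIT. Cache (old->new): [15]
  6. access 15: HIT. Cache (old->new): [15]
  7. access 15: HIT. Cache (old->new): [15]
  8. access 15: HIT. Cache (old->new): [15]
  9. access 72: MISS. Cache (old->new): [15 72]
  10. access 15: HIT. Cache (old->new): [15 72]
  11. access 15: HIT. Cache (old->new): [15 72]
  12. access 12: MISS. Cache (old->new): [15 72 12]
  13. access 15: HIT. Cache (old->new): [15 72 12]
  14. access 43: MISS. Cache (old->new): [15 72 12 43]
  15. access 72: HIT. Cache (old->new): [15 72 12 43]
  16. access 12: HIT. Cache (old->new): [15 72 12 43]
  17. access 15: HIT. Cache (old->new): [15 72 12 43]
  18. access 15: HIT. Cache (old->new): [15 72 12 43]
  19. access 6: MISS. Cache (old->new): [15 72 12 43 6]
  20. access 6: HIT. Cache (old->new): [15 72 12 43 6]
  21. access 96: MISS, evict 15. Cache (old->new): [72 12 43 6 96]
  22. access 12: HIT. Cache (old->new): [72 12 43 6 96]
Total: 16 hits, 6 misses, 1 evictions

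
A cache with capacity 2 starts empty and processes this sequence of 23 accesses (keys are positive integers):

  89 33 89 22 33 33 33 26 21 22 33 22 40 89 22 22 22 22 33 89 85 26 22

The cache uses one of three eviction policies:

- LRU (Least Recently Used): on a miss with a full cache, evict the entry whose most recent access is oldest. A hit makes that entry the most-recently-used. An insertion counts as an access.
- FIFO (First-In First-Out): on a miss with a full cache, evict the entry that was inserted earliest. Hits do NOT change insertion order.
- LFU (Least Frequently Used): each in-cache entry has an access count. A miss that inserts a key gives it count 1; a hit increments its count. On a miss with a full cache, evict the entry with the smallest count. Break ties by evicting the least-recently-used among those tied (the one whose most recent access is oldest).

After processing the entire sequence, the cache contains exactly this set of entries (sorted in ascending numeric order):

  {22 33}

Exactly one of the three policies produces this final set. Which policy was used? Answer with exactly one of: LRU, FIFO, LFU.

Answer: LFU

Derivation:
Simulating under each policy and comparing final sets:
  LRU: final set = {22 26} -> differs
  FIFO: final set = {22 26} -> differs
  LFU: final set = {22 33} -> MATCHES target
Only LFU produces the target set.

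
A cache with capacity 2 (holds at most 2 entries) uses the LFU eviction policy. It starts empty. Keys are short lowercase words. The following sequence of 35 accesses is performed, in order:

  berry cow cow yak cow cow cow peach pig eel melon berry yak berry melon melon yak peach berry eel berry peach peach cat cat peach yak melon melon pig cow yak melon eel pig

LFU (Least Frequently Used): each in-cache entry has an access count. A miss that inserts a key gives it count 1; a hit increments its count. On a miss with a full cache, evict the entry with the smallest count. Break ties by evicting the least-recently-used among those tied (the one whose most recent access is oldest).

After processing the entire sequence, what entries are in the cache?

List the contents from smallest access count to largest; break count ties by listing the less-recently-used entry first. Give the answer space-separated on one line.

LFU simulation (capacity=2):
  1. access berry: MISS. Cache: [berry(c=1)]
  2. access cow: MISS. Cache: [berry(c=1) cow(c=1)]
  3. access cow: HIT, count now 2. Cache: [berry(c=1) cow(c=2)]
  4. access yak: MISS, evict berry(c=1). Cache: [yak(c=1) cow(c=2)]
  5. access cow: HIT, count now 3. Cache: [yak(c=1) cow(c=3)]
  6. access cow: HIT, count now 4. Cache: [yak(c=1) cow(c=4)]
  7. access cow: HIT, count now 5. Cache: [yak(c=1) cow(c=5)]
  8. access peach: MISS, evict yak(c=1). Cache: [peach(c=1) cow(c=5)]
  9. access pig: MISS, evict peach(c=1). Cache: [pig(c=1) cow(c=5)]
  10. access eel: MISS, evict pig(c=1). Cache: [eel(c=1) cow(c=5)]
  11. access melon: MISS, evict eel(c=1). Cache: [melon(c=1) cow(c=5)]
  12. access berry: MISS, evict melon(c=1). Cache: [berry(c=1) cow(c=5)]
  13. access yak: MISS, evict berry(c=1). Cache: [yak(c=1) cow(c=5)]
  14. access berry: MISS, evict yak(c=1). Cache: [berry(c=1) cow(c=5)]
  15. access melon: MISS, evict berry(c=1). Cache: [melon(c=1) cow(c=5)]
  16. access melon: HIT, count now 2. Cache: [melon(c=2) cow(c=5)]
  17. access yak: MISS, evict melon(c=2). Cache: [yak(c=1) cow(c=5)]
  18. access peach: MISS, evict yak(c=1). Cache: [peach(c=1) cow(c=5)]
  19. access berry: MISS, evict peach(c=1). Cache: [berry(c=1) cow(c=5)]
  20. access eel: MISS, evict berry(c=1). Cache: [eel(c=1) cow(c=5)]
  21. access berry: MISS, evict eel(c=1). Cache: [berry(c=1) cow(c=5)]
  22. access peach: MISS, evict berry(c=1). Cache: [peach(c=1) cow(c=5)]
  23. access peach: HIT, count now 2. Cache: [peach(c=2) cow(c=5)]
  24. access cat: MISS, evict peach(c=2). Cache: [cat(c=1) cow(c=5)]
  25. access cat: HIT, count now 2. Cache: [cat(c=2) cow(c=5)]
  26. access peach: MISS, evict cat(c=2). Cache: [peach(c=1) cow(c=5)]
  27. access yak: MISS, evict peach(c=1). Cache: [yak(c=1) cow(c=5)]
  28. access melon: MISS, evict yak(c=1). Cache: [melon(c=1) cow(c=5)]
  29. access melon: HIT, count now 2. Cache: [melon(c=2) cow(c=5)]
  30. access pig: MISS, evict melon(c=2). Cache: [pig(c=1) cow(c=5)]
  31. access cow: HIT, count now 6. Cache: [pig(c=1) cow(c=6)]
  32. access yak: MISS, evict pig(c=1). Cache: [yak(c=1) cow(c=6)]
  33. access melon: MISS, evict yak(c=1). Cache: [melon(c=1) cow(c=6)]
  34. access eel: MISS, evict melon(c=1). Cache: [eel(c=1) cow(c=6)]
  35. access pig: MISS, evict eel(c=1). Cache: [pig(c=1) cow(c=6)]
Total: 9 hits, 26 misses, 24 evictions

Answer: pig cow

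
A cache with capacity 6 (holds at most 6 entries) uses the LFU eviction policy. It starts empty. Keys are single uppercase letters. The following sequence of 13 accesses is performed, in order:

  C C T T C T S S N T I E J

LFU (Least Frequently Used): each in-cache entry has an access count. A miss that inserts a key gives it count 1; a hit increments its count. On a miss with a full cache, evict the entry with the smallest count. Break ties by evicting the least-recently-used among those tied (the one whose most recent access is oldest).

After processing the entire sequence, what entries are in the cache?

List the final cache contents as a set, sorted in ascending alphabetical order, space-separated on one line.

LFU simulation (capacity=6):
  1. access C: MISS. Cache: [C(c=1)]
  2. access C: HIT, count now 2. Cache: [C(c=2)]
  3. access T: MISS. Cache: [T(c=1) C(c=2)]
  4. access T: HIT, count now 2. Cache: [C(c=2) T(c=2)]
  5. access C: HIT, count now 3. Cache: [T(c=2) C(c=3)]
  6. access T: HIT, count now 3. Cache: [C(c=3) T(c=3)]
  7. access S: MISS. Cache: [S(c=1) C(c=3) T(c=3)]
  8. access S: HIT, count now 2. Cache: [S(c=2) C(c=3) T(c=3)]
  9. access N: MISS. Cache: [N(c=1) S(c=2) C(c=3) T(c=3)]
  10. access T: HIT, count now 4. Cache: [N(c=1) S(c=2) C(c=3) T(c=4)]
  11. access I: MISS. Cache: [N(c=1) I(c=1) S(c=2) C(c=3) T(c=4)]
  12. access E: MISS. Cache: [N(c=1) I(c=1) E(c=1) S(c=2) C(c=3) T(c=4)]
  13. access J: MISS, evict N(c=1). Cache: [I(c=1) E(c=1) J(c=1) S(c=2) C(c=3) T(c=4)]
Total: 6 hits, 7 misses, 1 evictions

Answer: C E I J S T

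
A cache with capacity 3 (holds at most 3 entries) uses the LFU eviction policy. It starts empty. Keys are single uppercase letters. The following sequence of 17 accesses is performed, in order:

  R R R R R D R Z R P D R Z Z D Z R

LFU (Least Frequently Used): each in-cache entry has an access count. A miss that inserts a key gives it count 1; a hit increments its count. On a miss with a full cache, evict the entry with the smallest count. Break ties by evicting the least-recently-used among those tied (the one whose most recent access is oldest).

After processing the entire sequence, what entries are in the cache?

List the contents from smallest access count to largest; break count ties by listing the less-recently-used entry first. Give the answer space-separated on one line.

Answer: D Z R

Derivation:
LFU simulation (capacity=3):
  1. access R: MISS. Cache: [R(c=1)]
  2. access R: HIT, count now 2. Cache: [R(c=2)]
  3. access R: HIT, count now 3. Cache: [R(c=3)]
  4. access R: HIT, count now 4. Cache: [R(c=4)]
  5. access R: HIT, count now 5. Cache: [R(c=5)]
  6. access D: MISS. Cache: [D(c=1) R(c=5)]
  7. access R: HIT, count now 6. Cache: [D(c=1) R(c=6)]
  8. access Z: MISS. Cache: [D(c=1) Z(c=1) R(c=6)]
  9. access R: HIT, count now 7. Cache: [D(c=1) Z(c=1) R(c=7)]
  10. access P: MISS, evict D(c=1). Cache: [Z(c=1) P(c=1) R(c=7)]
  11. access D: MISS, evict Z(c=1). Cache: [P(c=1) D(c=1) R(c=7)]
  12. access R: HIT, count now 8. Cache: [P(c=1) D(c=1) R(c=8)]
  13. access Z: MISS, evict P(c=1). Cache: [D(c=1) Z(c=1) R(c=8)]
  14. access Z: HIT, count now 2. Cache: [D(c=1) Z(c=2) R(c=8)]
  15. access D: HIT, count now 2. Cache: [Z(c=2) D(c=2) R(c=8)]
  16. access Z: HIT, count now 3. Cache: [D(c=2) Z(c=3) R(c=8)]
  17. access R: HIT, count now 9. Cache: [D(c=2) Z(c=3) R(c=9)]
Total: 11 hits, 6 misses, 3 evictions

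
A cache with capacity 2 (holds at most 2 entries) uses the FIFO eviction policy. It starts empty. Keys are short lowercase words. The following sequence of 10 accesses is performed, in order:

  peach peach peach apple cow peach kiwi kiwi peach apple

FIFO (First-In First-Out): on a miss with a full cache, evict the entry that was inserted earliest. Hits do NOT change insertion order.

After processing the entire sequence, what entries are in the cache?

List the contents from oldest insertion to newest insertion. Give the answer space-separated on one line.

FIFO simulation (capacity=2):
  1. access peach: MISS. Cache (old->new): [peach]
  2. access peach: HIT. Cache (old->new): [peach]
  3. access peach: HIT. Cache (old->new): [peach]
  4. access apple: MISS. Cache (old->new): [peach apple]
  5. access cow: MISS, evict peach. Cache (old->new): [apple cow]
  6. access peach: MISS, evict apple. Cache (old->new): [cow peach]
  7. access kiwi: MISS, evict cow. Cache (old->new): [peach kiwi]
  8. access kiwi: HIT. Cache (old->new): [peach kiwi]
  9. access peach: HIT. Cache (old->new): [peach kiwi]
  10. access apple: MISS, evict peach. Cache (old->new): [kiwi apple]
Total: 4 hits, 6 misses, 4 evictions

Answer: kiwi apple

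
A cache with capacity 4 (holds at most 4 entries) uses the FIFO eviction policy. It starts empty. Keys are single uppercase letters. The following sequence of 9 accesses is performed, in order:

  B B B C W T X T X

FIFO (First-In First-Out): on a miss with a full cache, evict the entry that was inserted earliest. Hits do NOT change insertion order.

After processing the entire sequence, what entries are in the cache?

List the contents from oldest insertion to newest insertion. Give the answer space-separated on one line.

Answer: C W T X

Derivation:
FIFO simulation (capacity=4):
  1. access B: MISS. Cache (old->new): [B]
  2. access B: HIT. Cache (old->new): [B]
  3. access B: HIT. Cache (old->new): [B]
  4. access C: MISS. Cache (old->new): [B C]
  5. access W: MISS. Cache (old->new): [B C W]
  6. access T: MISS. Cache (old->new): [B C W T]
  7. access X: MISS, evict B. Cache (old->new): [C W T X]
  8. access T: HIT. Cache (old->new): [C W T X]
  9. access X: HIT. Cache (old->new): [C W T X]
Total: 4 hits, 5 misses, 1 evictions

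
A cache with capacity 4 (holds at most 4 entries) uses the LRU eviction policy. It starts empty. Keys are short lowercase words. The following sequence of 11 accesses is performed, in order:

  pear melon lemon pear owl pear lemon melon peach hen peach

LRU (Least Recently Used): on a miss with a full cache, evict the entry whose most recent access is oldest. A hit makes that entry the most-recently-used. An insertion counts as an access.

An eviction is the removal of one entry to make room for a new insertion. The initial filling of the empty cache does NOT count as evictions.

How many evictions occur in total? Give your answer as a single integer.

LRU simulation (capacity=4):
  1. access pear: MISS. Cache (LRU->MRU): [pear]
  2. access melon: MISS. Cache (LRU->MRU): [pear melon]
  3. access lemon: MISS. Cache (LRU->MRU): [pear melon lemon]
  4. access pear: HIT. Cache (LRU->MRU): [melon lemon pear]
  5. access owl: MISS. Cache (LRU->MRU): [melon lemon pear owl]
  6. access pear: HIT. Cache (LRU->MRU): [melon lemon owl pear]
  7. access lemon: HIT. Cache (LRU->MRU): [melon owl pear lemon]
  8. access melon: HIT. Cache (LRU->MRU): [owl pear lemon melon]
  9. access peach: MISS, evict owl. Cache (LRU->MRU): [pear lemon melon peach]
  10. access hen: MISS, evict pear. Cache (LRU->MRU): [lemon melon peach hen]
  11. access peach: HIT. Cache (LRU->MRU): [lemon melon hen peach]
Total: 5 hits, 6 misses, 2 evictions

Answer: 2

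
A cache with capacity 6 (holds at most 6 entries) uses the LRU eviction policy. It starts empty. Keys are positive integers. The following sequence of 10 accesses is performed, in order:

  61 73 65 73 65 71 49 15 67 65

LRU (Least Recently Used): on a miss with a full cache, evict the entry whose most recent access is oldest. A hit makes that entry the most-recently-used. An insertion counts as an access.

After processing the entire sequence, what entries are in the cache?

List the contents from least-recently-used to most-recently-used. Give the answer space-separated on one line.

Answer: 73 71 49 15 67 65

Derivation:
LRU simulation (capacity=6):
  1. access 61: MISS. Cache (LRU->MRU): [61]
  2. access 73: MISS. Cache (LRU->MRU): [61 73]
  3. access 65: MISS. Cache (LRU->MRU): [61 73 65]
  4. access 73: HIT. Cache (LRU->MRU): [61 65 73]
  5. access 65: HIT. Cache (LRU->MRU): [61 73 65]
  6. access 71: MISS. Cache (LRU->MRU): [61 73 65 71]
  7. access 49: MISS. Cache (LRU->MRU): [61 73 65 71 49]
  8. access 15: MISS. Cache (LRU->MRU): [61 73 65 71 49 15]
  9. access 67: MISS, evict 61. Cache (LRU->MRU): [73 65 71 49 15 67]
  10. access 65: HIT. Cache (LRU->MRU): [73 71 49 15 67 65]
Total: 3 hits, 7 misses, 1 evictions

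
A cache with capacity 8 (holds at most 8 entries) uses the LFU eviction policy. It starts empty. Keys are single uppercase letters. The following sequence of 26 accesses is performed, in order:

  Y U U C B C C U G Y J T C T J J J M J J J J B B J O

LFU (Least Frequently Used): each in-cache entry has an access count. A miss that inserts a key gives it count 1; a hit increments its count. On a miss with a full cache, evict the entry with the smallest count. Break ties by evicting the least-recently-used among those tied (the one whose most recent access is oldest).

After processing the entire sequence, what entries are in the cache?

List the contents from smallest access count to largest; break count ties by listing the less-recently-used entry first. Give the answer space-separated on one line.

LFU simulation (capacity=8):
  1. access Y: MISS. Cache: [Y(c=1)]
  2. access U: MISS. Cache: [Y(c=1) U(c=1)]
  3. access U: HIT, count now 2. Cache: [Y(c=1) U(c=2)]
  4. access C: MISS. Cache: [Y(c=1) C(c=1) U(c=2)]
  5. access B: MISS. Cache: [Y(c=1) C(c=1) B(c=1) U(c=2)]
  6. access C: HIT, count now 2. Cache: [Y(c=1) B(c=1) U(c=2) C(c=2)]
  7. access C: HIT, count now 3. Cache: [Y(c=1) B(c=1) U(c=2) C(c=3)]
  8. access U: HIT, count now 3. Cache: [Y(c=1) B(c=1) C(c=3) U(c=3)]
  9. access G: MISS. Cache: [Y(c=1) B(c=1) G(c=1) C(c=3) U(c=3)]
  10. access Y: HIT, count now 2. Cache: [B(c=1) G(c=1) Y(c=2) C(c=3) U(c=3)]
  11. access J: MISS. Cache: [B(c=1) G(c=1) J(c=1) Y(c=2) C(c=3) U(c=3)]
  12. access T: MISS. Cache: [B(c=1) G(c=1) J(c=1) T(c=1) Y(c=2) C(c=3) U(c=3)]
  13. access C: HIT, count now 4. Cache: [B(c=1) G(c=1) J(c=1) T(c=1) Y(c=2) U(c=3) C(c=4)]
  14. access T: HIT, count now 2. Cache: [B(c=1) G(c=1) J(c=1) Y(c=2) T(c=2) U(c=3) C(c=4)]
  15. access J: HIT, count now 2. Cache: [B(c=1) G(c=1) Y(c=2) T(c=2) J(c=2) U(c=3) C(c=4)]
  16. access J: HIT, count now 3. Cache: [B(c=1) G(c=1) Y(c=2) T(c=2) U(c=3) J(c=3) C(c=4)]
  17. access J: HIT, count now 4. Cache: [B(c=1) G(c=1) Y(c=2) T(c=2) U(c=3) C(c=4) J(c=4)]
  18. access M: MISS. Cache: [B(c=1) G(c=1) M(c=1) Y(c=2) T(c=2) U(c=3) C(c=4) J(c=4)]
  19. access J: HIT, count now 5. Cache: [B(c=1) G(c=1) M(c=1) Y(c=2) T(c=2) U(c=3) C(c=4) J(c=5)]
  20. access J: HIT, count now 6. Cache: [B(c=1) G(c=1) M(c=1) Y(c=2) T(c=2) U(c=3) C(c=4) J(c=6)]
  21. access J: HIT, count now 7. Cache: [B(c=1) G(c=1) M(c=1) Y(c=2) T(c=2) U(c=3) C(c=4) J(c=7)]
  22. access J: HIT, count now 8. Cache: [B(c=1) G(c=1) M(c=1) Y(c=2) T(c=2) U(c=3) C(c=4) J(c=8)]
  23. access B: HIT, count now 2. Cache: [G(c=1) M(c=1) Y(c=2) T(c=2) B(c=2) U(c=3) C(c=4) J(c=8)]
  24. access B: HIT, count now 3. Cache: [G(c=1) M(c=1) Y(c=2) T(c=2) U(c=3) B(c=3) C(c=4) J(c=8)]
  25. access J: HIT, count now 9. Cache: [G(c=1) M(c=1) Y(c=2) T(c=2) U(c=3) B(c=3) C(c=4) J(c=9)]
  26. access O: MISS, evict G(c=1). Cache: [M(c=1) O(c=1) Y(c=2) T(c=2) U(c=3) B(c=3) C(c=4) J(c=9)]
Total: 17 hits, 9 misses, 1 evictions

Answer: M O Y T U B C J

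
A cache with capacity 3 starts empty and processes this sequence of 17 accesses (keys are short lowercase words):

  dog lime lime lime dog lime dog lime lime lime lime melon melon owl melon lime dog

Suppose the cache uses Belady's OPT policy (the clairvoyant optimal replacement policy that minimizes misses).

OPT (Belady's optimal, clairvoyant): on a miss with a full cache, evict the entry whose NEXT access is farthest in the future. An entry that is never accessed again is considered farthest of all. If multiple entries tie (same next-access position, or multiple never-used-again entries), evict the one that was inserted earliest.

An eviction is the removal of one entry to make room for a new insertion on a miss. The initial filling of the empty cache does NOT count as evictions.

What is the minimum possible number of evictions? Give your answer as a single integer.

Answer: 2

Derivation:
OPT (Belady) simulation (capacity=3):
  1. access dog: MISS. Cache: [dog]
  2. access lime: MISS. Cache: [dog lime]
  3. access lime: HIT. Next use of lime: step 4. Cache: [dog lime]
  4. access lime: HIT. Next use of lime: step 6. Cache: [dog lime]
  5. access dog: HIT. Next use of dog: step 7. Cache: [dog lime]
  6. access lime: HIT. Next use of lime: step 8. Cache: [dog lime]
  7. access dog: HIT. Next use of dog: step 17. Cache: [dog lime]
  8. access lime: HIT. Next use of lime: step 9. Cache: [dog lime]
  9. access lime: HIT. Next use of lime: step 10. Cache: [dog lime]
  10. access lime: HIT. Next use of lime: step 11. Cache: [dog lime]
  11. access lime: HIT. Next use of lime: step 16. Cache: [dog lime]
  12. access melon: MISS. Cache: [dog lime melon]
  13. access melon: HIT. Next use of melon: step 15. Cache: [dog lime melon]
  14. access owl: MISS, evict dog (next use: step 17). Cache: [lime melon owl]
  15. access melon: HIT. Next use of melon: never. Cache: [lime melon owl]
  16. access lime: HIT. Next use of lime: never. Cache: [lime melon owl]
  17. access dog: MISS, evict lime (next use: never). Cache: [melon owl dog]
Total: 12 hits, 5 misses, 2 evictions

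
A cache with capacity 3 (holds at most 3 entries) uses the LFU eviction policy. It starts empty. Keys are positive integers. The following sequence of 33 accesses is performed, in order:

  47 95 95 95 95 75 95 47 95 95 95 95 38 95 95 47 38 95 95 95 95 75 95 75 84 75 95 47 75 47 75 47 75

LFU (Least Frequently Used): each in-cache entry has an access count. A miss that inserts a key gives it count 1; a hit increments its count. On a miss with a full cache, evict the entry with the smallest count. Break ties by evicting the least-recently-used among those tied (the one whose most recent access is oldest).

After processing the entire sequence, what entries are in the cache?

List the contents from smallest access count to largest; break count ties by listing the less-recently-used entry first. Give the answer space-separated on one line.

Answer: 75 47 95

Derivation:
LFU simulation (capacity=3):
  1. access 47: MISS. Cache: [47(c=1)]
  2. access 95: MISS. Cache: [47(c=1) 95(c=1)]
  3. access 95: HIT, count now 2. Cache: [47(c=1) 95(c=2)]
  4. access 95: HIT, count now 3. Cache: [47(c=1) 95(c=3)]
  5. access 95: HIT, count now 4. Cache: [47(c=1) 95(c=4)]
  6. access 75: MISS. Cache: [47(c=1) 75(c=1) 95(c=4)]
  7. access 95: HIT, count now 5. Cache: [47(c=1) 75(c=1) 95(c=5)]
  8. access 47: HIT, count now 2. Cache: [75(c=1) 47(c=2) 95(c=5)]
  9. access 95: HIT, count now 6. Cache: [75(c=1) 47(c=2) 95(c=6)]
  10. access 95: HIT, count now 7. Cache: [75(c=1) 47(c=2) 95(c=7)]
  11. access 95: HIT, count now 8. Cache: [75(c=1) 47(c=2) 95(c=8)]
  12. access 95: HIT, count now 9. Cache: [75(c=1) 47(c=2) 95(c=9)]
  13. access 38: MISS, evict 75(c=1). Cache: [38(c=1) 47(c=2) 95(c=9)]
  14. access 95: HIT, count now 10. Cache: [38(c=1) 47(c=2) 95(c=10)]
  15. access 95: HIT, count now 11. Cache: [38(c=1) 47(c=2) 95(c=11)]
  16. access 47: HIT, count now 3. Cache: [38(c=1) 47(c=3) 95(c=11)]
  17. access 38: HIT, count now 2. Cache: [38(c=2) 47(c=3) 95(c=11)]
  18. access 95: HIT, count now 12. Cache: [38(c=2) 47(c=3) 95(c=12)]
  19. access 95: HIT, count now 13. Cache: [38(c=2) 47(c=3) 95(c=13)]
  20. access 95: HIT, count now 14. Cache: [38(c=2) 47(c=3) 95(c=14)]
  21. access 95: HIT, count now 15. Cache: [38(c=2) 47(c=3) 95(c=15)]
  22. access 75: MISS, evict 38(c=2). Cache: [75(c=1) 47(c=3) 95(c=15)]
  23. access 95: HIT, count now 16. Cache: [75(c=1) 47(c=3) 95(c=16)]
  24. access 75: HIT, count now 2. Cache: [75(c=2) 47(c=3) 95(c=16)]
  25. access 84: MISS, evict 75(c=2). Cache: [84(c=1) 47(c=3) 95(c=16)]
  26. access 75: MISS, evict 84(c=1). Cache: [75(c=1) 47(c=3) 95(c=16)]
  27. access 95: HIT, count now 17. Cache: [75(c=1) 47(c=3) 95(c=17)]
  28. access 47: HIT, count now 4. Cache: [75(c=1) 47(c=4) 95(c=17)]
  29. access 75: HIT, count now 2. Cache: [75(c=2) 47(c=4) 95(c=17)]
  30. access 47: HIT, count now 5. Cache: [75(c=2) 47(c=5) 95(c=17)]
  31. access 75: HIT, count now 3. Cache: [75(c=3) 47(c=5) 95(c=17)]
  32. access 47: HIT, count now 6. Cache: [75(c=3) 47(c=6) 95(c=17)]
  33. access 75: HIT, count now 4. Cache: [75(c=4) 47(c=6) 95(c=17)]
Total: 26 hits, 7 misses, 4 evictions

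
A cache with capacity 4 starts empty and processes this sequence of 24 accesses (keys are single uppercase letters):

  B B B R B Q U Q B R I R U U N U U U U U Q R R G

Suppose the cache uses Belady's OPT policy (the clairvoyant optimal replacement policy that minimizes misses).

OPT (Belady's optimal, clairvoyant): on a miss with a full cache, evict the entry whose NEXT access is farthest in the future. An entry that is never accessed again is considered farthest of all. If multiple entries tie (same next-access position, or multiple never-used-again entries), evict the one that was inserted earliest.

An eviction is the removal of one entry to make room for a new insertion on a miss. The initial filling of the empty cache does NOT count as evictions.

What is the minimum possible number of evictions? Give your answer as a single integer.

OPT (Belady) simulation (capacity=4):
  1. access B: MISS. Cache: [B]
  2. access B: HIT. Next use of B: step 3. Cache: [B]
  3. access B: HIT. Next use of B: step 5. Cache: [B]
  4. access R: MISS. Cache: [B R]
  5. access B: HIT. Next use of B: step 9. Cache: [B R]
  6. access Q: MISS. Cache: [B R Q]
  7. access U: MISS. Cache: [B R Q U]
  8. access Q: HIT. Next use of Q: step 21. Cache: [B R Q U]
  9. access B: HIT. Next use of B: never. Cache: [B R Q U]
  10. access R: HIT. Next use of R: step 12. Cache: [B R Q U]
  11. access I: MISS, evict B (next use: never). Cache: [R Q U I]
  12. access R: HIT. Next use of R: step 22. Cache: [R Q U I]
  13. access U: HIT. Next use of U: step 14. Cache: [R Q U I]
  14. access U: HIT. Next use of U: step 16. Cache: [R Q U I]
  15. access N: MISS, evict I (next use: never). Cache: [R Q U N]
  16. access U: HIT. Next use of U: step 17. Cache: [R Q U N]
  17. access U: HIT. Next use of U: step 18. Cache: [R Q U N]
  18. access U: HIT. Next use of U: step 19. Cache: [R Q U N]
  19. access U: HIT. Next use of U: step 20. Cache: [R Q U N]
  20. access U: HIT. Next use of U: never. Cache: [R Q U N]
  21. access Q: HIT. Next use of Q: never. Cache: [R Q U N]
  22. access R: HIT. Next use of R: step 23. Cache: [R Q U N]
  23. access R: HIT. Next use of R: never. Cache: [R Q U N]
  24. access G: MISS, evict R (next use: never). Cache: [Q U N G]
Total: 17 hits, 7 misses, 3 evictions

Answer: 3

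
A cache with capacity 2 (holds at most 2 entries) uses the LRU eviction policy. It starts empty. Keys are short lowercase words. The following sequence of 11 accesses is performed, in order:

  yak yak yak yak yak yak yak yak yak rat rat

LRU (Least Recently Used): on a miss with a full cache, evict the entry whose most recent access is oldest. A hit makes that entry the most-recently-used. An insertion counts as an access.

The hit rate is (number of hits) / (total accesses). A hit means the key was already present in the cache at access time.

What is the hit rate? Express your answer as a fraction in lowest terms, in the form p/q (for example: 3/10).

Answer: 9/11

Derivation:
LRU simulation (capacity=2):
  1. access yak: MISS. Cache (LRU->MRU): [yak]
  2. access yak: HIT. Cache (LRU->MRU): [yak]
  3. access yak: HIT. Cache (LRU->MRU): [yak]
  4. access yak: HIT. Cache (LRU->MRU): [yak]
  5. access yak: HIT. Cache (LRU->MRU): [yak]
  6. access yak: HIT. Cache (LRU->MRU): [yak]
  7. access yak: HIT. Cache (LRU->MRU): [yak]
  8. access yak: HIT. Cache (LRU->MRU): [yak]
  9. access yak: HIT. Cache (LRU->MRU): [yak]
  10. access rat: MISS. Cache (LRU->MRU): [yak rat]
  11. access rat: HIT. Cache (LRU->MRU): [yak rat]
Total: 9 hits, 2 misses, 0 evictions

Hit rate = 9/11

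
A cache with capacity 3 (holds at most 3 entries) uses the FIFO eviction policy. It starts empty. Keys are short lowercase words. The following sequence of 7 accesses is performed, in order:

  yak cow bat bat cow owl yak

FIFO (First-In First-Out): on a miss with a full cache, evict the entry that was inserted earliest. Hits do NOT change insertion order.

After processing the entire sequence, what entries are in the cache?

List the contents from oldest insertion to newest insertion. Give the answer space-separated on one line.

FIFO simulation (capacity=3):
  1. access yak: MISS. Cache (old->new): [yak]
  2. access cow: MISS. Cache (old->new): [yak cow]
  3. access bat: MISS. Cache (old->new): [yak cow bat]
  4. access bat: HIT. Cache (old->new): [yak cow bat]
  5. access cow: HIT. Cache (old->new): [yak cow bat]
  6. access owl: MISS, evict yak. Cache (old->new): [cow bat owl]
  7. access yak: MISS, evict cow. Cache (old->new): [bat owl yak]
Total: 2 hits, 5 misses, 2 evictions

Answer: bat owl yak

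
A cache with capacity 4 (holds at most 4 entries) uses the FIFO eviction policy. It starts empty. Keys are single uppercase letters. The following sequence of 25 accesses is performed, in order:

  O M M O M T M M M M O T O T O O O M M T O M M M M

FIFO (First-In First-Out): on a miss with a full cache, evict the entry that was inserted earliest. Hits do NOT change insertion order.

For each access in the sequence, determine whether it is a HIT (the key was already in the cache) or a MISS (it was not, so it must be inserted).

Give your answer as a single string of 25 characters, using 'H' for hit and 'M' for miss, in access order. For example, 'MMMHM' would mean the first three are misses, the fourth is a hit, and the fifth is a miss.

FIFO simulation (capacity=4):
  1. access O: MISS. Cache (old->new): [O]
  2. access M: MISS. Cache (old->new): [O M]
  3. access M: HIT. Cache (old->new): [O M]
  4. access O: HIT. Cache (old->new): [O M]
  5. access M: HIT. Cache (old->new): [O M]
  6. access T: MISS. Cache (old->new): [O M T]
  7. access M: HIT. Cache (old->new): [O M T]
  8. access M: HIT. Cache (old->new): [O M T]
  9. access M: HIT. Cache (old->new): [O M T]
  10. access M: HIT. Cache (old->new): [O M T]
  11. access O: HIT. Cache (old->new): [O M T]
  12. access T: HIT. Cache (old->new): [O M T]
  13. access O: HIT. Cache (old->new): [O M T]
  14. access T: HIT. Cache (old->new): [O M T]
  15. access O: HIT. Cache (old->new): [O M T]
  16. access O: HIT. Cache (old->new): [O M T]
  17. access O: HIT. Cache (old->new): [O M T]
  18. access M: HIT. Cache (old->new): [O M T]
  19. access M: HIT. Cache (old->new): [O M T]
  20. access T: HIT. Cache (old->new): [O M T]
  21. access O: HIT. Cache (old->new): [O M T]
  22. access M: HIT. Cache (old->new): [O M T]
  23. access M: HIT. Cache (old->new): [O M T]
  24. access M: HIT. Cache (old->new): [O M T]
  25. access M: HIT. Cache (old->new): [O M T]
Total: 22 hits, 3 misses, 0 evictions

Answer: MMHHHMHHHHHHHHHHHHHHHHHHH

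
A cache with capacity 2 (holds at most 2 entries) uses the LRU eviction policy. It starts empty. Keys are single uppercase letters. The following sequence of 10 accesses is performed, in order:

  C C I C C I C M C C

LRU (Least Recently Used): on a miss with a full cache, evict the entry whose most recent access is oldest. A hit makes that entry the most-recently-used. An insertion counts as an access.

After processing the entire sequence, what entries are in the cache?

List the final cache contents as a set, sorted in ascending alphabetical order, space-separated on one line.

LRU simulation (capacity=2):
  1. access C: MISS. Cache (LRU->MRU): [C]
  2. access C: HIT. Cache (LRU->MRU): [C]
  3. access I: MISS. Cache (LRU->MRU): [C I]
  4. access C: HIT. Cache (LRU->MRU): [I C]
  5. access C: HIT. Cache (LRU->MRU): [I C]
  6. access I: HIT. Cache (LRU->MRU): [C I]
  7. access C: HIT. Cache (LRU->MRU): [I C]
  8. access M: MISS, evict I. Cache (LRU->MRU): [C M]
  9. access C: HIT. Cache (LRU->MRU): [M C]
  10. access C: HIT. Cache (LRU->MRU): [M C]
Total: 7 hits, 3 misses, 1 evictions

Answer: C M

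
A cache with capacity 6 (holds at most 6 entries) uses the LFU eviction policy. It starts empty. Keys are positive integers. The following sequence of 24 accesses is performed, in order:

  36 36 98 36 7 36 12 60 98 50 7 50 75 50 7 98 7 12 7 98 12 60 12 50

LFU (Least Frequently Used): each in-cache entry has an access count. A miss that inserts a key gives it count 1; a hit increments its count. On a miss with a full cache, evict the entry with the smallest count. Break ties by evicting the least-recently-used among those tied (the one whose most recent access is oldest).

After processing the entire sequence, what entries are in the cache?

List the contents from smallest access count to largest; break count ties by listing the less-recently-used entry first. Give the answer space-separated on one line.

Answer: 60 12 36 98 50 7

Derivation:
LFU simulation (capacity=6):
  1. access 36: MISS. Cache: [36(c=1)]
  2. access 36: HIT, count now 2. Cache: [36(c=2)]
  3. access 98: MISS. Cache: [98(c=1) 36(c=2)]
  4. access 36: HIT, count now 3. Cache: [98(c=1) 36(c=3)]
  5. access 7: MISS. Cache: [98(c=1) 7(c=1) 36(c=3)]
  6. access 36: HIT, count now 4. Cache: [98(c=1) 7(c=1) 36(c=4)]
  7. access 12: MISS. Cache: [98(c=1) 7(c=1) 12(c=1) 36(c=4)]
  8. access 60: MISS. Cache: [98(c=1) 7(c=1) 12(c=1) 60(c=1) 36(c=4)]
  9. access 98: HIT, count now 2. Cache: [7(c=1) 12(c=1) 60(c=1) 98(c=2) 36(c=4)]
  10. access 50: MISS. Cache: [7(c=1) 12(c=1) 60(c=1) 50(c=1) 98(c=2) 36(c=4)]
  11. access 7: HIT, count now 2. Cache: [12(c=1) 60(c=1) 50(c=1) 98(c=2) 7(c=2) 36(c=4)]
  12. access 50: HIT, count now 2. Cache: [12(c=1) 60(c=1) 98(c=2) 7(c=2) 50(c=2) 36(c=4)]
  13. access 75: MISS, evict 12(c=1). Cache: [60(c=1) 75(c=1) 98(c=2) 7(c=2) 50(c=2) 36(c=4)]
  14. access 50: HIT, count now 3. Cache: [60(c=1) 75(c=1) 98(c=2) 7(c=2) 50(c=3) 36(c=4)]
  15. access 7: HIT, count now 3. Cache: [60(c=1) 75(c=1) 98(c=2) 50(c=3) 7(c=3) 36(c=4)]
  16. access 98: HIT, count now 3. Cache: [60(c=1) 75(c=1) 50(c=3) 7(c=3) 98(c=3) 36(c=4)]
  17. access 7: HIT, count now 4. Cache: [60(c=1) 75(c=1) 50(c=3) 98(c=3) 36(c=4) 7(c=4)]
  18. access 12: MISS, evict 60(c=1). Cache: [75(c=1) 12(c=1) 50(c=3) 98(c=3) 36(c=4) 7(c=4)]
  19. access 7: HIT, count now 5. Cache: [75(c=1) 12(c=1) 50(c=3) 98(c=3) 36(c=4) 7(c=5)]
  20. access 98: HIT, count now 4. Cache: [75(c=1) 12(c=1) 50(c=3) 36(c=4) 98(c=4) 7(c=5)]
  21. access 12: HIT, count now 2. Cache: [75(c=1) 12(c=2) 50(c=3) 36(c=4) 98(c=4) 7(c=5)]
  22. access 60: MISS, evict 75(c=1). Cache: [60(c=1) 12(c=2) 50(c=3) 36(c=4) 98(c=4) 7(c=5)]
  23. access 12: HIT, count now 3. Cache: [60(c=1) 50(c=3) 12(c=3) 36(c=4) 98(c=4) 7(c=5)]
  24. access 50: HIT, count now 4. Cache: [60(c=1) 12(c=3) 36(c=4) 98(c=4) 50(c=4) 7(c=5)]
Total: 15 hits, 9 misses, 3 evictions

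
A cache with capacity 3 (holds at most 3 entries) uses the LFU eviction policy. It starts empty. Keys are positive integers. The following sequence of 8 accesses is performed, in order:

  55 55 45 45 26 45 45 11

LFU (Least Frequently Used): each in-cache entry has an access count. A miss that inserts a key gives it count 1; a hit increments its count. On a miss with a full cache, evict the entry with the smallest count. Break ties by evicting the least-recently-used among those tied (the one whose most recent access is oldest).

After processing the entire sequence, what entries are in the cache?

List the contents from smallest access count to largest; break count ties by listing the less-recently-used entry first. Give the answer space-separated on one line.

Answer: 11 55 45

Derivation:
LFU simulation (capacity=3):
  1. access 55: MISS. Cache: [55(c=1)]
  2. access 55: HIT, count now 2. Cache: [55(c=2)]
  3. access 45: MISS. Cache: [45(c=1) 55(c=2)]
  4. access 45: HIT, count now 2. Cache: [55(c=2) 45(c=2)]
  5. access 26: MISS. Cache: [26(c=1) 55(c=2) 45(c=2)]
  6. access 45: HIT, count now 3. Cache: [26(c=1) 55(c=2) 45(c=3)]
  7. access 45: HIT, count now 4. Cache: [26(c=1) 55(c=2) 45(c=4)]
  8. access 11: MISS, evict 26(c=1). Cache: [11(c=1) 55(c=2) 45(c=4)]
Total: 4 hits, 4 misses, 1 evictions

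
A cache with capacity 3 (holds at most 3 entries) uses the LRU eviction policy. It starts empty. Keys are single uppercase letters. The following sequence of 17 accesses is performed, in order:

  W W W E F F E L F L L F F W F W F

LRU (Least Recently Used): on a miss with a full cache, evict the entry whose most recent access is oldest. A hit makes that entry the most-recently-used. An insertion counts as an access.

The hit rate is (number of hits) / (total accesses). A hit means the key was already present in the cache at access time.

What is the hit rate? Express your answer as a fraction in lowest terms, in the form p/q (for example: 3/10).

Answer: 12/17

Derivation:
LRU simulation (capacity=3):
  1. access W: MISS. Cache (LRU->MRU): [W]
  2. access W: HIT. Cache (LRU->MRU): [W]
  3. access W: HIT. Cache (LRU->MRU): [W]
  4. access E: MISS. Cache (LRU->MRU): [W E]
  5. access F: MISS. Cache (LRU->MRU): [W E F]
  6. access F: HIT. Cache (LRU->MRU): [W E F]
  7. access E: HIT. Cache (LRU->MRU): [W F E]
  8. access L: MISS, evict W. Cache (LRU->MRU): [F E L]
  9. access F: HIT. Cache (LRU->MRU): [E L F]
  10. access L: HIT. Cache (LRU->MRU): [E F L]
  11. access L: HIT. Cache (LRU->MRU): [E F L]
  12. access F: HIT. Cache (LRU->MRU): [E L F]
  13. access F: HIT. Cache (LRU->MRU): [E L F]
  14. access W: MISS, evict E. Cache (LRU->MRU): [L F W]
  15. access F: HIT. Cache (LRU->MRU): [L W F]
  16. access W: HIT. Cache (LRU->MRU): [L F W]
  17. access F: HIT. Cache (LRU->MRU): [L W F]
Total: 12 hits, 5 misses, 2 evictions

Hit rate = 12/17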